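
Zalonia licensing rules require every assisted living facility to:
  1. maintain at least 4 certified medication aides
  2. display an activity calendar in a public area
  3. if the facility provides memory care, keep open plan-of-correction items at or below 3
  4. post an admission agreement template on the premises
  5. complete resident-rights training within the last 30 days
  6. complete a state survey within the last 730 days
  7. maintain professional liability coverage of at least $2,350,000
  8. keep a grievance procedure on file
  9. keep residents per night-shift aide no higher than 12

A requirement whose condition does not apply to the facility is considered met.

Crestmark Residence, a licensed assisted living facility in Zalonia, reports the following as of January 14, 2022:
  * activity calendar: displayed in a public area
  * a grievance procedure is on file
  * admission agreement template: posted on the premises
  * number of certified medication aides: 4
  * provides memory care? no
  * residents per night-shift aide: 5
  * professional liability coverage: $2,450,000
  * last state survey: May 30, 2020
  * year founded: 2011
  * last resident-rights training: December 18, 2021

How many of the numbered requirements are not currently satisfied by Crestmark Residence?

0

1. certified medication aides 4 ≥ 4 → met
2. activity calendar present → met
3. condition 'provides memory care' does not hold → requirement n/a → met
4. admission agreement template present → met
5. resident-rights training 27 days ago vs limit 30 → met
6. state survey 594 days ago vs limit 730 → met
7. professional liability coverage $2,450,000 ≥ $2,350,000 → met
8. grievance procedure present → met
9. residents per night-shift aide 5 ≤ 12 → met
Not met: 0 of 9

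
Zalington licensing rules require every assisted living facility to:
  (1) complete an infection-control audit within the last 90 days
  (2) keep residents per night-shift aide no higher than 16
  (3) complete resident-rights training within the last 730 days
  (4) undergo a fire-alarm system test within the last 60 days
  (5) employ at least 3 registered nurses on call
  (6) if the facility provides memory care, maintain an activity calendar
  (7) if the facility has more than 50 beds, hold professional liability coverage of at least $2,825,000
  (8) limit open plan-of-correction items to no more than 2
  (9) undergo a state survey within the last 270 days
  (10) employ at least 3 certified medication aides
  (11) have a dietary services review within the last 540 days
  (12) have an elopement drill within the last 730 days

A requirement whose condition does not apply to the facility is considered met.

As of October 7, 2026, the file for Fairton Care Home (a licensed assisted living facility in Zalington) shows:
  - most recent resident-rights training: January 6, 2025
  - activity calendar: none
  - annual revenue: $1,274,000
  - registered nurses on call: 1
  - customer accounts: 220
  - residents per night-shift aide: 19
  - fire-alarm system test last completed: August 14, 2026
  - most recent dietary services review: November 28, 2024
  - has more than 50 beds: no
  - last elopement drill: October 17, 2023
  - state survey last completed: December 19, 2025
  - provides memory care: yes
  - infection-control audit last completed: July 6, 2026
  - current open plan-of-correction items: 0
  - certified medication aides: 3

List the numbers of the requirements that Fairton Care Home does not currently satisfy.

1, 2, 5, 6, 9, 11, 12

1. infection-control audit 93 days ago vs limit 90 → not met
2. residents per night-shift aide 19 > 16 → not met
3. resident-rights training 639 days ago vs limit 730 → met
4. fire-alarm system test 54 days ago vs limit 60 → met
5. registered nurses on call 1 < 3 → not met
6. condition 'provides memory care' holds; activity calendar absent → not met
7. condition 'has more than 50 beds' does not hold → requirement n/a → met
8. open plan-of-correction items 0 ≤ 2 → met
9. state survey 292 days ago vs limit 270 → not met
10. certified medication aides 3 ≥ 3 → met
11. dietary services review 678 days ago vs limit 540 → not met
12. elopement drill 1086 days ago vs limit 730 → not met
Not met: 1, 2, 5, 6, 9, 11, 12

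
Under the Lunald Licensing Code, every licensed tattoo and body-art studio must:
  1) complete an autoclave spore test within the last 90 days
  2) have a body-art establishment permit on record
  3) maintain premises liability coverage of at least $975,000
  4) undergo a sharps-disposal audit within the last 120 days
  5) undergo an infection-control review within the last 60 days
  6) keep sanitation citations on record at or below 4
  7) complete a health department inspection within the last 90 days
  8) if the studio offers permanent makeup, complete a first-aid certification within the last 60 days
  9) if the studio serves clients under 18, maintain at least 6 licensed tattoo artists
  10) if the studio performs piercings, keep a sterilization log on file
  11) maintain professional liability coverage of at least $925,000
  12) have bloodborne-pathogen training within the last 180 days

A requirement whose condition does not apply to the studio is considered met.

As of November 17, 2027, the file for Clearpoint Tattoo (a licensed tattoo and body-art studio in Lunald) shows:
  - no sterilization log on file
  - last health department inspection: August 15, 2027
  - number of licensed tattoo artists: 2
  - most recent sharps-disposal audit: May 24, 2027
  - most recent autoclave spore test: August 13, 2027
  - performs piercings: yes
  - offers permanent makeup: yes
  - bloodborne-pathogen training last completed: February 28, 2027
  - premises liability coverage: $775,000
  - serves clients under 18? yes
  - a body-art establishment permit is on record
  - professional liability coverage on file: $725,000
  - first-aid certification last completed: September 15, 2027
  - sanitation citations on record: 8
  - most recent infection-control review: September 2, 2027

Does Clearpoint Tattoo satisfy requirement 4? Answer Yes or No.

4. sharps-disposal audit 177 days ago vs limit 120 → not met

No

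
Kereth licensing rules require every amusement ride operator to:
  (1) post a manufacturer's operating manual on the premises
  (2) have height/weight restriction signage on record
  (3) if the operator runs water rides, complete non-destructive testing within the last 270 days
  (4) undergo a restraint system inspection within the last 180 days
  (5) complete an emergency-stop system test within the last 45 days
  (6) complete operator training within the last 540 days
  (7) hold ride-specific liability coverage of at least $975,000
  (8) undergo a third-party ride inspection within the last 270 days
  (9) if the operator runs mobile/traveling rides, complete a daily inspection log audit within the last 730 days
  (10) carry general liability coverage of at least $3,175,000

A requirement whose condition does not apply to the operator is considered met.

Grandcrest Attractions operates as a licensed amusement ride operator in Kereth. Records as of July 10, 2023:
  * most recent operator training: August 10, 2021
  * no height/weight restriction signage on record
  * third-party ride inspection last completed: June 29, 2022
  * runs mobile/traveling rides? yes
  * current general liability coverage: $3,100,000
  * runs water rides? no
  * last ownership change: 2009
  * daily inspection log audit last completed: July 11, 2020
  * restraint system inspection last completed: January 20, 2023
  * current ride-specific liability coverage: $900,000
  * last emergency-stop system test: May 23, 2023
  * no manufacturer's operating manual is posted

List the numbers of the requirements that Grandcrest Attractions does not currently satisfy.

1, 2, 5, 6, 7, 8, 9, 10

1. manufacturer's operating manual absent → not met
2. height/weight restriction signage absent → not met
3. condition 'runs water rides' does not hold → requirement n/a → met
4. restraint system inspection 171 days ago vs limit 180 → met
5. emergency-stop system test 48 days ago vs limit 45 → not met
6. operator training 699 days ago vs limit 540 → not met
7. ride-specific liability coverage $900,000 < $975,000 → not met
8. third-party ride inspection 376 days ago vs limit 270 → not met
9. condition 'runs mobile/traveling rides' holds; daily inspection log audit 1094 days ago vs limit 730 → not met
10. general liability coverage $3,100,000 < $3,175,000 → not met
Not met: 1, 2, 5, 6, 7, 8, 9, 10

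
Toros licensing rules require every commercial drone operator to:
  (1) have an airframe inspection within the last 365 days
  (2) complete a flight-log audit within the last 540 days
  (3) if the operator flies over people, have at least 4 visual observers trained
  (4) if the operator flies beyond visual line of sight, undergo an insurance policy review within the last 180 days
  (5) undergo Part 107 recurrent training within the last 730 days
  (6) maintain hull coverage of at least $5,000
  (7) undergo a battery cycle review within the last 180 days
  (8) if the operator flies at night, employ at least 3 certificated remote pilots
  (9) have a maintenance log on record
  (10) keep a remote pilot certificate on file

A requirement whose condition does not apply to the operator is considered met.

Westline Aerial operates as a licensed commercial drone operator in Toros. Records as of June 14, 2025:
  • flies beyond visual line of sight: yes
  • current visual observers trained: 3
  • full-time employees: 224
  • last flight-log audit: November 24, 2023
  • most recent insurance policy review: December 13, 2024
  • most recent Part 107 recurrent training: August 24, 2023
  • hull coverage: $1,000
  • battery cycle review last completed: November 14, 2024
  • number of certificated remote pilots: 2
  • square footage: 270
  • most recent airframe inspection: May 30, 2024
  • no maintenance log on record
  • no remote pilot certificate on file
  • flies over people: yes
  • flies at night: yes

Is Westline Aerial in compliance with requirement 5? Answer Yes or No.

5. Part 107 recurrent training 660 days ago vs limit 730 → met

Yes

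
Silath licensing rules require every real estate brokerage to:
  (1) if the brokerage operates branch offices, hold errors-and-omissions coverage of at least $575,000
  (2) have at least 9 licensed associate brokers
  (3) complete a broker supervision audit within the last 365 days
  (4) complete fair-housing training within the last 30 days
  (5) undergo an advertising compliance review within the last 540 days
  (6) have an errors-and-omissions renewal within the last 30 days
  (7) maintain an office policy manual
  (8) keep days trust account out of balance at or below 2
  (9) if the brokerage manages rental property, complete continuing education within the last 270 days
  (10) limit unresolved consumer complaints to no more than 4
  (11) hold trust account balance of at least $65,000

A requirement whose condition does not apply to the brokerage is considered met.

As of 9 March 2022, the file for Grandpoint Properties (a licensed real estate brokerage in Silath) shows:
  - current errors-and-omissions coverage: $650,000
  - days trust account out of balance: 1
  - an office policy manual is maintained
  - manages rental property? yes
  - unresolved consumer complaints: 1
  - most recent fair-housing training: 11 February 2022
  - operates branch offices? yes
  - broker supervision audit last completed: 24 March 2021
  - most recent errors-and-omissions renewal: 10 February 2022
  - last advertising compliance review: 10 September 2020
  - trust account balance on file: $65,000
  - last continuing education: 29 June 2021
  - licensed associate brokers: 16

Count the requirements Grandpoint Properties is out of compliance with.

1

1. condition 'operates branch offices' holds; errors-and-omissions coverage $650,000 ≥ $575,000 → met
2. licensed associate brokers 16 ≥ 9 → met
3. broker supervision audit 350 days ago vs limit 365 → met
4. fair-housing training 26 days ago vs limit 30 → met
5. advertising compliance review 545 days ago vs limit 540 → not met
6. errors-and-omissions renewal 27 days ago vs limit 30 → met
7. office policy manual present → met
8. days trust account out of balance 1 ≤ 2 → met
9. condition 'manages rental property' holds; continuing education 253 days ago vs limit 270 → met
10. unresolved consumer complaints 1 ≤ 4 → met
11. trust account balance $65,000 ≥ $65,000 → met
Not met: 1 of 11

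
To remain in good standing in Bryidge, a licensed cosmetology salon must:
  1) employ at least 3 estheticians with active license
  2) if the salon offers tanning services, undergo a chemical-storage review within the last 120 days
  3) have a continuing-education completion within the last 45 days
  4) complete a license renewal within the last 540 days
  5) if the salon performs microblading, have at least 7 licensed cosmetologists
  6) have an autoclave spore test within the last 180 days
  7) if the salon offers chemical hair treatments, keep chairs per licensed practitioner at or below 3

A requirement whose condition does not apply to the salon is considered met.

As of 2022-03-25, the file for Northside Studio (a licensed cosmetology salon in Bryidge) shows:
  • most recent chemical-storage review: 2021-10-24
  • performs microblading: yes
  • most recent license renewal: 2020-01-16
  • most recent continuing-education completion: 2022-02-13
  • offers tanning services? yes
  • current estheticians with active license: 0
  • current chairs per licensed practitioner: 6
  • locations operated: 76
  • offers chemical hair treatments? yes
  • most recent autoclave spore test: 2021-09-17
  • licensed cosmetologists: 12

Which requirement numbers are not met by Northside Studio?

1, 2, 4, 6, 7

1. estheticians with active license 0 < 3 → not met
2. condition 'offers tanning services' holds; chemical-storage review 152 days ago vs limit 120 → not met
3. continuing-education completion 40 days ago vs limit 45 → met
4. license renewal 799 days ago vs limit 540 → not met
5. condition 'performs microblading' holds; licensed cosmetologists 12 ≥ 7 → met
6. autoclave spore test 189 days ago vs limit 180 → not met
7. condition 'offers chemical hair treatments' holds; chairs per licensed practitioner 6 > 3 → not met
Not met: 1, 2, 4, 6, 7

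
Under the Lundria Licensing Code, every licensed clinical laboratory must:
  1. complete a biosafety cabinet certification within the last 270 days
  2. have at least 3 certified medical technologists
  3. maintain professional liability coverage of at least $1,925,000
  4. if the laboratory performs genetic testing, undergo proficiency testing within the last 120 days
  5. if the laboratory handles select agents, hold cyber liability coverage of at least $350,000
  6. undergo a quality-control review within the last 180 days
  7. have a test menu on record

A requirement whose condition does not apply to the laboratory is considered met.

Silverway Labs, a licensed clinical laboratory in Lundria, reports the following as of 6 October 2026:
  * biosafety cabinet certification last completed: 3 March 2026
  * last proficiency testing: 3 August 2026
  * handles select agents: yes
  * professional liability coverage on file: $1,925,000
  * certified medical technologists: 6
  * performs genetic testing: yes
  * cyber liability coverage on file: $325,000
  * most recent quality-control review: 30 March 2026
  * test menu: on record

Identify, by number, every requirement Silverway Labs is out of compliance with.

1. biosafety cabinet certification 217 days ago vs limit 270 → met
2. certified medical technologists 6 ≥ 3 → met
3. professional liability coverage $1,925,000 ≥ $1,925,000 → met
4. condition 'performs genetic testing' holds; proficiency testing 64 days ago vs limit 120 → met
5. condition 'handles select agents' holds; cyber liability coverage $325,000 < $350,000 → not met
6. quality-control review 190 days ago vs limit 180 → not met
7. test menu present → met
Not met: 5, 6

5, 6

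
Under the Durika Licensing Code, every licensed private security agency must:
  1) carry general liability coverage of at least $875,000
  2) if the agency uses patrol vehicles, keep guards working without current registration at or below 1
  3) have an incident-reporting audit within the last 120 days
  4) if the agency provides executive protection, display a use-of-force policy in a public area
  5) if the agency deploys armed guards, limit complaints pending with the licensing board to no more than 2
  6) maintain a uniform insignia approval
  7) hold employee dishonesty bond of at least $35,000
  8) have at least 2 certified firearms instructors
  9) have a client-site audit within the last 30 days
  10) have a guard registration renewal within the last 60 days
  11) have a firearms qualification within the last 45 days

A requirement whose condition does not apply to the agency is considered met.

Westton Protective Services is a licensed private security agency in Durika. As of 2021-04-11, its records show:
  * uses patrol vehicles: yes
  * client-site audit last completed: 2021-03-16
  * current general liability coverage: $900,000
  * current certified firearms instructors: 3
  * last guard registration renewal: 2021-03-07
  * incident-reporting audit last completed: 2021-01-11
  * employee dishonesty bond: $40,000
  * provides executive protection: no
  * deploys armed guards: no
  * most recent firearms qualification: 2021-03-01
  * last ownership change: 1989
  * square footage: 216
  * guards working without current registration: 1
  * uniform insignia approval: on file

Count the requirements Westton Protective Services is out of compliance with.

1. general liability coverage $900,000 ≥ $875,000 → met
2. condition 'uses patrol vehicles' holds; guards working without current registration 1 ≤ 1 → met
3. incident-reporting audit 90 days ago vs limit 120 → met
4. condition 'provides executive protection' does not hold → requirement n/a → met
5. condition 'deploys armed guards' does not hold → requirement n/a → met
6. uniform insignia approval present → met
7. employee dishonesty bond $40,000 ≥ $35,000 → met
8. certified firearms instructors 3 ≥ 2 → met
9. client-site audit 26 days ago vs limit 30 → met
10. guard registration renewal 35 days ago vs limit 60 → met
11. firearms qualification 41 days ago vs limit 45 → met
Not met: 0 of 11

0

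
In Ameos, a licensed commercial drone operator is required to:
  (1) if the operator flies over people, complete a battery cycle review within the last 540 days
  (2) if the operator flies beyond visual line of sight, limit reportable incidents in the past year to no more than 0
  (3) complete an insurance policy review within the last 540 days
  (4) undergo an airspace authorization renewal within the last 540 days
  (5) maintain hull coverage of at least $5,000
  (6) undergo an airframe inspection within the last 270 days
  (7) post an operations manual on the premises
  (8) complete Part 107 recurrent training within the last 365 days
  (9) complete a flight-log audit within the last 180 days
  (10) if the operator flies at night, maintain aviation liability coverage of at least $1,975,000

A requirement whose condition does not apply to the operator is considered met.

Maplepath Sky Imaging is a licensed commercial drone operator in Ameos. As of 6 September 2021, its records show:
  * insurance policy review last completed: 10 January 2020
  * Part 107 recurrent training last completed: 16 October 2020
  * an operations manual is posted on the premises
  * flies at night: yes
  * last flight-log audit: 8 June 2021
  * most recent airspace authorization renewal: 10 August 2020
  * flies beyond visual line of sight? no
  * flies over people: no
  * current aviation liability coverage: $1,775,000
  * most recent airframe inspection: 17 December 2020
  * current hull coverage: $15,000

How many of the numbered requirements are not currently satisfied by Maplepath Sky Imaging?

2

1. condition 'flies over people' does not hold → requirement n/a → met
2. condition 'flies beyond visual line of sight' does not hold → requirement n/a → met
3. insurance policy review 605 days ago vs limit 540 → not met
4. airspace authorization renewal 392 days ago vs limit 540 → met
5. hull coverage $15,000 ≥ $5,000 → met
6. airframe inspection 263 days ago vs limit 270 → met
7. operations manual present → met
8. Part 107 recurrent training 325 days ago vs limit 365 → met
9. flight-log audit 90 days ago vs limit 180 → met
10. condition 'flies at night' holds; aviation liability coverage $1,775,000 < $1,975,000 → not met
Not met: 2 of 10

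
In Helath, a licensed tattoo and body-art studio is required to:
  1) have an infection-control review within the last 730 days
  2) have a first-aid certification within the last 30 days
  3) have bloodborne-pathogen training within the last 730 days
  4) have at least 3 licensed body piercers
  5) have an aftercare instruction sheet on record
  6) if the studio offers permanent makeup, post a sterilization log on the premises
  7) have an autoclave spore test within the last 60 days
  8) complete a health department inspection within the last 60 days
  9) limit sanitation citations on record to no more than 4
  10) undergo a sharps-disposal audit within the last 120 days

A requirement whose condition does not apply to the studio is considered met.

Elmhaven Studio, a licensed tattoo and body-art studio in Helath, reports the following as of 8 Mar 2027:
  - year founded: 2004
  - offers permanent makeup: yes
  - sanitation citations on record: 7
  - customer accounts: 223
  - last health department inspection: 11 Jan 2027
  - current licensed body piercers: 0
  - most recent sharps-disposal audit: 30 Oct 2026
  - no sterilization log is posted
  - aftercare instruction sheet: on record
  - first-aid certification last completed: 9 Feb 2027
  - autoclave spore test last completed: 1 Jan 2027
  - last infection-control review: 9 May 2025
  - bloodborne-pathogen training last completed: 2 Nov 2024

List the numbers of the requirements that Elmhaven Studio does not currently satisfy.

3, 4, 6, 7, 9, 10

1. infection-control review 668 days ago vs limit 730 → met
2. first-aid certification 27 days ago vs limit 30 → met
3. bloodborne-pathogen training 856 days ago vs limit 730 → not met
4. licensed body piercers 0 < 3 → not met
5. aftercare instruction sheet present → met
6. condition 'offers permanent makeup' holds; sterilization log absent → not met
7. autoclave spore test 66 days ago vs limit 60 → not met
8. health department inspection 56 days ago vs limit 60 → met
9. sanitation citations on record 7 > 4 → not met
10. sharps-disposal audit 129 days ago vs limit 120 → not met
Not met: 3, 4, 6, 7, 9, 10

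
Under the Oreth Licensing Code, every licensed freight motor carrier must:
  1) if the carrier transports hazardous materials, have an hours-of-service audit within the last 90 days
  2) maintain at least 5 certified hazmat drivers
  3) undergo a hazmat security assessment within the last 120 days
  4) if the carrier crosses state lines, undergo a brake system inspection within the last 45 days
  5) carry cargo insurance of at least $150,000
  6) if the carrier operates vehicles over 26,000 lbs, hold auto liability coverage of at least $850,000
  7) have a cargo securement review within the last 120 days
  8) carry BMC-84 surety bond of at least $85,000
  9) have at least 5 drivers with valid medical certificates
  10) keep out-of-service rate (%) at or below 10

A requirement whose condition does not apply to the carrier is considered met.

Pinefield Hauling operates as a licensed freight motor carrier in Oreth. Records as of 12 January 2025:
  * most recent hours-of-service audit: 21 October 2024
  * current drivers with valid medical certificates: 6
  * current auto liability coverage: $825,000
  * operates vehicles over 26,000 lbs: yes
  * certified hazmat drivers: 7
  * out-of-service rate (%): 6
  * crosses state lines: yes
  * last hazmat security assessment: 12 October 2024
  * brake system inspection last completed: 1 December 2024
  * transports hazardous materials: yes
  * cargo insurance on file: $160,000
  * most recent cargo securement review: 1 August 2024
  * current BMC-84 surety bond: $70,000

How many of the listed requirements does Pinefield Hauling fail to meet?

3

1. condition 'transports hazardous materials' holds; hours-of-service audit 83 days ago vs limit 90 → met
2. certified hazmat drivers 7 ≥ 5 → met
3. hazmat security assessment 92 days ago vs limit 120 → met
4. condition 'crosses state lines' holds; brake system inspection 42 days ago vs limit 45 → met
5. cargo insurance $160,000 ≥ $150,000 → met
6. condition 'operates vehicles over 26,000 lbs' holds; auto liability coverage $825,000 < $850,000 → not met
7. cargo securement review 164 days ago vs limit 120 → not met
8. BMC-84 surety bond $70,000 < $85,000 → not met
9. drivers with valid medical certificates 6 ≥ 5 → met
10. out-of-service rate (%) 6 ≤ 10 → met
Not met: 3 of 10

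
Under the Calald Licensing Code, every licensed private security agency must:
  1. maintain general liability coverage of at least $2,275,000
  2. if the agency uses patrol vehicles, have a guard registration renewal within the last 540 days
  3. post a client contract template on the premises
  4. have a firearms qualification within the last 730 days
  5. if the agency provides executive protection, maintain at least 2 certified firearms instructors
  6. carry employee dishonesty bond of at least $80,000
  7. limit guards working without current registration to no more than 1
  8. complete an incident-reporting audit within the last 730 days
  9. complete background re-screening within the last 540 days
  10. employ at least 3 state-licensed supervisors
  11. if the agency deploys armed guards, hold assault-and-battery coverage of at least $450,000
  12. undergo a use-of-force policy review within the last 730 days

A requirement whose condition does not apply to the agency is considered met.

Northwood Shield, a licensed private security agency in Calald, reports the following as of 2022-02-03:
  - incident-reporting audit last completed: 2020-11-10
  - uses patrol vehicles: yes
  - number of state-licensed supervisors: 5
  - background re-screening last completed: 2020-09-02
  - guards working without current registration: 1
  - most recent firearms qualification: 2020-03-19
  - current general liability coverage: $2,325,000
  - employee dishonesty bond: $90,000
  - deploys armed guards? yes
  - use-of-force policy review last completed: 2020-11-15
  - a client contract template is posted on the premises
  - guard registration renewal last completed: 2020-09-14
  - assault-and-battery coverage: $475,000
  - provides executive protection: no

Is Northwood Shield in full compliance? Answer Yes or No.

Yes

1. general liability coverage $2,325,000 ≥ $2,275,000 → met
2. condition 'uses patrol vehicles' holds; guard registration renewal 507 days ago vs limit 540 → met
3. client contract template present → met
4. firearms qualification 686 days ago vs limit 730 → met
5. condition 'provides executive protection' does not hold → requirement n/a → met
6. employee dishonesty bond $90,000 ≥ $80,000 → met
7. guards working without current registration 1 ≤ 1 → met
8. incident-reporting audit 450 days ago vs limit 730 → met
9. background re-screening 519 days ago vs limit 540 → met
10. state-licensed supervisors 5 ≥ 3 → met
11. condition 'deploys armed guards' holds; assault-and-battery coverage $475,000 ≥ $450,000 → met
12. use-of-force policy review 445 days ago vs limit 730 → met
All met.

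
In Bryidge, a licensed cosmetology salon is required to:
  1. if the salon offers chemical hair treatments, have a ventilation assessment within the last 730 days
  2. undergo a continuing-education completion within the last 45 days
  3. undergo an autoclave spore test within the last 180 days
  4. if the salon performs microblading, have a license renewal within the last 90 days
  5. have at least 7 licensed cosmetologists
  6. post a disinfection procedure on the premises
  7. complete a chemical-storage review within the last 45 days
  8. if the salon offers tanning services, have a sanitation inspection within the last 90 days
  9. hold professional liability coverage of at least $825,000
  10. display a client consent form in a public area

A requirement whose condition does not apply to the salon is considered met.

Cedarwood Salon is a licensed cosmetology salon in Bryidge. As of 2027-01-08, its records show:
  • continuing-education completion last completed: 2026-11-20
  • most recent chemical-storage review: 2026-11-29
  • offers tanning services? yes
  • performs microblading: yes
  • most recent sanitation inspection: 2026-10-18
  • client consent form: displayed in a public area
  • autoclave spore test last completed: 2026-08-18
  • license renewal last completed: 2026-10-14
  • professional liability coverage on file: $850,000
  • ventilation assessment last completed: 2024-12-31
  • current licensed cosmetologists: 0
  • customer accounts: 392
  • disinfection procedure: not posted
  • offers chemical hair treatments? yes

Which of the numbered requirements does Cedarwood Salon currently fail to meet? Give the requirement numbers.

1. condition 'offers chemical hair treatments' holds; ventilation assessment 738 days ago vs limit 730 → not met
2. continuing-education completion 49 days ago vs limit 45 → not met
3. autoclave spore test 143 days ago vs limit 180 → met
4. condition 'performs microblading' holds; license renewal 86 days ago vs limit 90 → met
5. licensed cosmetologists 0 < 7 → not met
6. disinfection procedure absent → not met
7. chemical-storage review 40 days ago vs limit 45 → met
8. condition 'offers tanning services' holds; sanitation inspection 82 days ago vs limit 90 → met
9. professional liability coverage $850,000 ≥ $825,000 → met
10. client consent form present → met
Not met: 1, 2, 5, 6

1, 2, 5, 6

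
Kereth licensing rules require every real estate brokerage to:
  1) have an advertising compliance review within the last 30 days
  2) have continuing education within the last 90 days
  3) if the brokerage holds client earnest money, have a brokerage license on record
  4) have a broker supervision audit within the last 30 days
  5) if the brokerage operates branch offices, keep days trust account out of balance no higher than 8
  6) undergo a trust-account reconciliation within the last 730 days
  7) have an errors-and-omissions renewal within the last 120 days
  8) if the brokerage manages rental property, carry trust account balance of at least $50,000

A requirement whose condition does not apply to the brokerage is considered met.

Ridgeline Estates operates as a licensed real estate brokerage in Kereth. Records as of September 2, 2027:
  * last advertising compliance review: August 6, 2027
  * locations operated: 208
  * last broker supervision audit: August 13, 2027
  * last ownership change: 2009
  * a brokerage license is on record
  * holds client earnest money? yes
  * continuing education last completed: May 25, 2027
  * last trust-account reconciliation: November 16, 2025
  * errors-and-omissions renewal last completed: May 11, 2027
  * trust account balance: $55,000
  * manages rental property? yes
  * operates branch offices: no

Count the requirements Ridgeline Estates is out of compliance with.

1. advertising compliance review 27 days ago vs limit 30 → met
2. continuing education 100 days ago vs limit 90 → not met
3. condition 'holds client earnest money' holds; brokerage license present → met
4. broker supervision audit 20 days ago vs limit 30 → met
5. condition 'operates branch offices' does not hold → requirement n/a → met
6. trust-account reconciliation 655 days ago vs limit 730 → met
7. errors-and-omissions renewal 114 days ago vs limit 120 → met
8. condition 'manages rental property' holds; trust account balance $55,000 ≥ $50,000 → met
Not met: 1 of 8

1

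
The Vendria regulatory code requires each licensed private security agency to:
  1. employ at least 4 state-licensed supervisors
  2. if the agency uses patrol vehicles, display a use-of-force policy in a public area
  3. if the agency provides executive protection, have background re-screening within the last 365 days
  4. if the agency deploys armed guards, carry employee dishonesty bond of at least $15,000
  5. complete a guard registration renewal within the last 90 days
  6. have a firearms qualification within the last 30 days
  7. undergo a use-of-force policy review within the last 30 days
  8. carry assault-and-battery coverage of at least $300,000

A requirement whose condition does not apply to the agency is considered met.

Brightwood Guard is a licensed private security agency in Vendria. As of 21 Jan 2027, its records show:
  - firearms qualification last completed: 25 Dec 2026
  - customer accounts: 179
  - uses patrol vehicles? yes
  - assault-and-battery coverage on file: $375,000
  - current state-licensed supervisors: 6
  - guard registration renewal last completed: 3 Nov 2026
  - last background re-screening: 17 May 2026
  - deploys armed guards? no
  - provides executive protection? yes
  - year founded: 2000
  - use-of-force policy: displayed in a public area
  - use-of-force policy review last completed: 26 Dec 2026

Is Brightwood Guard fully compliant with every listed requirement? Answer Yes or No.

1. state-licensed supervisors 6 ≥ 4 → met
2. condition 'uses patrol vehicles' holds; use-of-force policy present → met
3. condition 'provides executive protection' holds; background re-screening 249 days ago vs limit 365 → met
4. condition 'deploys armed guards' does not hold → requirement n/a → met
5. guard registration renewal 79 days ago vs limit 90 → met
6. firearms qualification 27 days ago vs limit 30 → met
7. use-of-force policy review 26 days ago vs limit 30 → met
8. assault-and-battery coverage $375,000 ≥ $300,000 → met
All met.

Yes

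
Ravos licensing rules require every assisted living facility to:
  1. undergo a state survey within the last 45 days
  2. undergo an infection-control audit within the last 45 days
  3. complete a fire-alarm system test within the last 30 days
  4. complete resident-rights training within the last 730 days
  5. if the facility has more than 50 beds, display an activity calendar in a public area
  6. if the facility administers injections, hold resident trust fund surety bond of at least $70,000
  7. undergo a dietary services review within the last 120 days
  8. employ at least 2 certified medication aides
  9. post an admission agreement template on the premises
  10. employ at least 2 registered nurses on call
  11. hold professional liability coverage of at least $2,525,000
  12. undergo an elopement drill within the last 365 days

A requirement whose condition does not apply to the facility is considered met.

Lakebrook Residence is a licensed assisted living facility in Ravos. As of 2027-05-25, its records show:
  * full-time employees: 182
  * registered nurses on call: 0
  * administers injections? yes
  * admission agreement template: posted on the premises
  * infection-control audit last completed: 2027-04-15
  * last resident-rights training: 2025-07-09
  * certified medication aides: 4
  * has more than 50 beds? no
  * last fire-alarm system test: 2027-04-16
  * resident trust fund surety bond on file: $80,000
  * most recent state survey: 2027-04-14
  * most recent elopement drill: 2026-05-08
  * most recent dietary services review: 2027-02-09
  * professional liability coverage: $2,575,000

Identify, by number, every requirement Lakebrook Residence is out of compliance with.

3, 10, 12

1. state survey 41 days ago vs limit 45 → met
2. infection-control audit 40 days ago vs limit 45 → met
3. fire-alarm system test 39 days ago vs limit 30 → not met
4. resident-rights training 685 days ago vs limit 730 → met
5. condition 'has more than 50 beds' does not hold → requirement n/a → met
6. condition 'administers injections' holds; resident trust fund surety bond $80,000 ≥ $70,000 → met
7. dietary services review 105 days ago vs limit 120 → met
8. certified medication aides 4 ≥ 2 → met
9. admission agreement template present → met
10. registered nurses on call 0 < 2 → not met
11. professional liability coverage $2,575,000 ≥ $2,525,000 → met
12. elopement drill 382 days ago vs limit 365 → not met
Not met: 3, 10, 12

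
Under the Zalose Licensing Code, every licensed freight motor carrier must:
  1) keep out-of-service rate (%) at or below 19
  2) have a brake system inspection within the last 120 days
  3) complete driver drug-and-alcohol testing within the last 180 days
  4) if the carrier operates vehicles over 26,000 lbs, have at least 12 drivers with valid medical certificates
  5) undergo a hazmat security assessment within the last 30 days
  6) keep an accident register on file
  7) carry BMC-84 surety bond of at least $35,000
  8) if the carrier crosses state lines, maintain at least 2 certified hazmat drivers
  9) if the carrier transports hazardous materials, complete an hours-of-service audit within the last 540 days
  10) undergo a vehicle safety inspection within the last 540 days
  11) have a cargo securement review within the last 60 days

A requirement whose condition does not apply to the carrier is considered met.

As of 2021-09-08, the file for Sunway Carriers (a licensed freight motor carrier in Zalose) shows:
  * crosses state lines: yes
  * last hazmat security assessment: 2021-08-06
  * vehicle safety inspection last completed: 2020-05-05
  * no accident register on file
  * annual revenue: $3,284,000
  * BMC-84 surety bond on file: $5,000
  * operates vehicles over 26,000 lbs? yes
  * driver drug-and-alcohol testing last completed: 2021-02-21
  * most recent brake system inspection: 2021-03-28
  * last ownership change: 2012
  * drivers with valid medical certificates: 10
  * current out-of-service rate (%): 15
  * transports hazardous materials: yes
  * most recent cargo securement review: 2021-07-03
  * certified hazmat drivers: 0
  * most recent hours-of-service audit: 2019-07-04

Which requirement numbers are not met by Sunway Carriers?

2, 3, 4, 5, 6, 7, 8, 9, 11

1. out-of-service rate (%) 15 ≤ 19 → met
2. brake system inspection 164 days ago vs limit 120 → not met
3. driver drug-and-alcohol testing 199 days ago vs limit 180 → not met
4. condition 'operates vehicles over 26,000 lbs' holds; drivers with valid medical certificates 10 < 12 → not met
5. hazmat security assessment 33 days ago vs limit 30 → not met
6. accident register absent → not met
7. BMC-84 surety bond $5,000 < $35,000 → not met
8. condition 'crosses state lines' holds; certified hazmat drivers 0 < 2 → not met
9. condition 'transports hazardous materials' holds; hours-of-service audit 797 days ago vs limit 540 → not met
10. vehicle safety inspection 491 days ago vs limit 540 → met
11. cargo securement review 67 days ago vs limit 60 → not met
Not met: 2, 3, 4, 5, 6, 7, 8, 9, 11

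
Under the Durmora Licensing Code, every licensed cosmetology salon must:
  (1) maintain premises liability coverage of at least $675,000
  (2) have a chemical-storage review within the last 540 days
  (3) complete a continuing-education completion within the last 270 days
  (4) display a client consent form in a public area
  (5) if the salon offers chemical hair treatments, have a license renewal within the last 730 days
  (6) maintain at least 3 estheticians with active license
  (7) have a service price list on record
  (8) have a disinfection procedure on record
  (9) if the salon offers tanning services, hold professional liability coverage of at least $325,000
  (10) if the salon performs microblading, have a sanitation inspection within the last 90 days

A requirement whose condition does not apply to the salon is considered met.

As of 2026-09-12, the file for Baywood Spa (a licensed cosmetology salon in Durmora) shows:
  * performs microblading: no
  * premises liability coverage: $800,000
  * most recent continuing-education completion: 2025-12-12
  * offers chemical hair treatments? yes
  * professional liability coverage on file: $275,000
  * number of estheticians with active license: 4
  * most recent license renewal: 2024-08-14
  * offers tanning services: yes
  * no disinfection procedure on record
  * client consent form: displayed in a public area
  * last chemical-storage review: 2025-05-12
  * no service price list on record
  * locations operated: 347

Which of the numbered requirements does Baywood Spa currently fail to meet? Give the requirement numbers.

1. premises liability coverage $800,000 ≥ $675,000 → met
2. chemical-storage review 488 days ago vs limit 540 → met
3. continuing-education completion 274 days ago vs limit 270 → not met
4. client consent form present → met
5. condition 'offers chemical hair treatments' holds; license renewal 759 days ago vs limit 730 → not met
6. estheticians with active license 4 ≥ 3 → met
7. service price list absent → not met
8. disinfection procedure absent → not met
9. condition 'offers tanning services' holds; professional liability coverage $275,000 < $325,000 → not met
10. condition 'performs microblading' does not hold → requirement n/a → met
Not met: 3, 5, 7, 8, 9

3, 5, 7, 8, 9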